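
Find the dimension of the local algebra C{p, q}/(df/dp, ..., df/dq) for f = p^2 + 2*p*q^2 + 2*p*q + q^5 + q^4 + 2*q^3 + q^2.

4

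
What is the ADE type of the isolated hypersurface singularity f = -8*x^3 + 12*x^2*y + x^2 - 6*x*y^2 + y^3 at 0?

The Hessian of f at 0 has rank 1. Corank 1: A-series; mu = 2 gives A_2.

A_{2}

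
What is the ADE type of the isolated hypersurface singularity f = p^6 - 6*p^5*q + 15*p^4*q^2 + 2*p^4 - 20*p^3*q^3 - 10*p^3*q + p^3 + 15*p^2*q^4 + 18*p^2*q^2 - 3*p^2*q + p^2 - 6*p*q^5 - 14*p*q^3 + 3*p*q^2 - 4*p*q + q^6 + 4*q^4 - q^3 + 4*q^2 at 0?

The Hessian of f at 0 is [[2, -4], [-4, 8]] with rank 1, so corank 1. A Groebner basis of the Jacobian ideal J(f) in C{p,q} is {q^2, p - 2*q}; counting standard monomials gives mu = 2. Corank 1: A-series; mu = 2 gives A_2.

A2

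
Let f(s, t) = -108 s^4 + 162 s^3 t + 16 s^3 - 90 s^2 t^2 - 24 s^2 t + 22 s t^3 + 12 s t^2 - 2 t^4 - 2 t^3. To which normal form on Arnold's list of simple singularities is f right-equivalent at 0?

E7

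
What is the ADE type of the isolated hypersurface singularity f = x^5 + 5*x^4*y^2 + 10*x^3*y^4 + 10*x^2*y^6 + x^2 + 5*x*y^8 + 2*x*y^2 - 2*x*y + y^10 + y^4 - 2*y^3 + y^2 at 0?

A_{4}

The Hessian of f at 0 has rank 1. Corank 1: A-series; mu = 4 gives A_4.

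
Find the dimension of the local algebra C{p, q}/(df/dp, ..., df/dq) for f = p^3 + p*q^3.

The Hessian of f at 0 is [[0, 0], [0, 0]] with rank 0, so corank 2. A Groebner basis of the Jacobian ideal J(f) in C{p,q} is {p^3, p*q^2, 3*p^2 + q^3}; counting standard monomials gives mu = 7. Corank 2; j^3 = p^3 is a perfect cube, so E-series; the 4-jet and mu = 7 give E_7.

7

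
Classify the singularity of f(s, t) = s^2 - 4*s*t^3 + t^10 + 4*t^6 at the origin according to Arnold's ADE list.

A_{9}

The Hessian of f at 0 has rank 1. Corank 1: A-series; mu = 9 gives A_9.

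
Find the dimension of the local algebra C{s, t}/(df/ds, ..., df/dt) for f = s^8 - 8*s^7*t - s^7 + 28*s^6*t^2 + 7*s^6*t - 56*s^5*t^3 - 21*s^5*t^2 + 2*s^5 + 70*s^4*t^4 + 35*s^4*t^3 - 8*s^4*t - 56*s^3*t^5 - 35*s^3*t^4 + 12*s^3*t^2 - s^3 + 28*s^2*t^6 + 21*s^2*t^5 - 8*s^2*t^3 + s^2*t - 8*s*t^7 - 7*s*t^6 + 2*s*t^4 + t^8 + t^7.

The Hessian of f at 0 is [[0, 0], [0, 0]] with rank 0, so corank 2. A Groebner basis of the Jacobian ideal J(f) in C{s,t} is {s^2*t^2, 8*s^2*t + s^2 + s*t^3, 32*s^2*t + 3*s^2 + s*t + t^4, s^3}; counting standard monomials gives mu = 9. Corank 2; j^3 = -s^2*(s - t) has shape L^2 M (L != M), so D-series; mu = 9 gives D_9.

9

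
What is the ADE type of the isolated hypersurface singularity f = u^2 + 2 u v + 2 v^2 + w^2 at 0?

The Hessian of f at 0 has rank 3. Corank 0: nondegenerate Morse point, so A_1.

A_1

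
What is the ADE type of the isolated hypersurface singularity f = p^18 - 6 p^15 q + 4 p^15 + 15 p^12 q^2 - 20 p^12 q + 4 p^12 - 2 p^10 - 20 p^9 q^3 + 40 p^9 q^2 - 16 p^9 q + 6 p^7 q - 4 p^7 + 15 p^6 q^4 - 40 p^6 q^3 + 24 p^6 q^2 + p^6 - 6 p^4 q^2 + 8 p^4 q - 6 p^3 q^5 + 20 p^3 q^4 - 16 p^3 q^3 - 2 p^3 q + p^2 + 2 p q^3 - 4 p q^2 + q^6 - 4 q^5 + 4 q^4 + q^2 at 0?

The Hessian of f at 0 has rank 2. Corank 0: nondegenerate Morse point, so A_1.

A_{1}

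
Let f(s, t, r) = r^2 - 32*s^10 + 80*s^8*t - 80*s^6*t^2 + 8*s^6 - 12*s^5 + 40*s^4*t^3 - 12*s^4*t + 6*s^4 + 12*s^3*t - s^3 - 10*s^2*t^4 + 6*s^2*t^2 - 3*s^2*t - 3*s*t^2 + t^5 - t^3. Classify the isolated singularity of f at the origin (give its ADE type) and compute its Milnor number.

Type E8, Milnor number mu = 8.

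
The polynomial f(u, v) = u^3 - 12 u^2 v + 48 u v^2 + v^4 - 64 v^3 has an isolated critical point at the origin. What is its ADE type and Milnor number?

The Hessian of f at 0 has rank 0. Corank 2; j^3 = (u - 4*v)^3 is a perfect cube, so E-series; the 4-jet and mu = 6 give E_6.

Type E_{6}, Milnor number mu = 6.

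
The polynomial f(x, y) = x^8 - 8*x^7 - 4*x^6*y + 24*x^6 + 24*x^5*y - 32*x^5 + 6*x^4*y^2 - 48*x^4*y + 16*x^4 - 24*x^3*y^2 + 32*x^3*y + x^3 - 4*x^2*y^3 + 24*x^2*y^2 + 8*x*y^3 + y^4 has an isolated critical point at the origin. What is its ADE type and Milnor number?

Type E_{6}, Milnor number mu = 6.

The Hessian of f at 0 is [[0, 0], [0, 0]] with rank 0, so corank 2. A Groebner basis of the Jacobian ideal J(f) in C{x,y} is {y^4, x*y^2 + y^3/6, x^2}; counting standard monomials gives mu = 6. Corank 2; j^3 = x^3 is a perfect cube, so E-series; the 4-jet and mu = 6 give E_6.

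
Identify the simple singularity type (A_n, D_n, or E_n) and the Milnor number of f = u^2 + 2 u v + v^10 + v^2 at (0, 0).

The Hessian of f at 0 has rank 1. Corank 1: A-series; mu = 9 gives A_9.

Type A_{9}, Milnor number mu = 9.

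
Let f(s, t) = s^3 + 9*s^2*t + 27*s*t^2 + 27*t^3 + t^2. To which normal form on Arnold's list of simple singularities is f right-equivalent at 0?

A_2

The Hessian of f at 0 is [[0, 0], [0, 2]] with rank 1, so corank 1. A Groebner basis of the Jacobian ideal J(f) in C{s,t} is {s^2, t}; counting standard monomials gives mu = 2. Corank 1: A-series; mu = 2 gives A_2.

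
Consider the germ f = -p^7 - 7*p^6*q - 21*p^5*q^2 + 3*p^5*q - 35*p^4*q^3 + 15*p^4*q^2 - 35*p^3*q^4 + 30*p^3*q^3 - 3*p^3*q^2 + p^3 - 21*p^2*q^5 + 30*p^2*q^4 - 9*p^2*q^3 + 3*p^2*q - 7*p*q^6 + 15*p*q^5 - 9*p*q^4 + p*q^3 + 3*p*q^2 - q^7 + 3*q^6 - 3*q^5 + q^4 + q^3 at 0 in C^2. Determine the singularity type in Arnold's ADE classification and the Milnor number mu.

The Hessian of f at 0 is [[0, 0], [0, 0]] with rank 0, so corank 2. A Groebner basis of the Jacobian ideal J(f) in C{p,q} is {p^3 + 3*p^2*q + 6*p^2 + 12*p*q + 6*q^2, -3*p^2 + p*q^2 - 6*p*q - 3*q^2, 3*p^2 + 6*p*q + q^3 + 3*q^2}; counting standard monomials gives mu = 7. Corank 2; j^3 = (p + q)^3 is a perfect cube, so E-series; the 4-jet and mu = 7 give E_7.

Type E7, Milnor number mu = 7.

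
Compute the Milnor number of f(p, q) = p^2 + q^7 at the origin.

The Hessian of f at 0 has rank 1. Corank 1: A-series; mu = 6 gives A_6.

6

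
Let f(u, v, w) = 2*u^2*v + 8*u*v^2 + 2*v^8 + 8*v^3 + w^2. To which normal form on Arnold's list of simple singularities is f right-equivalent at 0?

D_{9}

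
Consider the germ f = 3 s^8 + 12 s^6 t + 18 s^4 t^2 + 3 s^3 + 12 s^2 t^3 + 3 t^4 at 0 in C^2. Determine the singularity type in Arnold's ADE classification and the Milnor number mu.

Type E6, Milnor number mu = 6.

The Hessian of f at 0 is [[0, 0], [0, 0]] with rank 0, so corank 2. A Groebner basis of the Jacobian ideal J(f) in C{s,t} is {t^3, s^2}; counting standard monomials gives mu = 6. Corank 2; j^3 = 3*s^3 is a perfect cube, so E-series; the 4-jet and mu = 6 give E_6.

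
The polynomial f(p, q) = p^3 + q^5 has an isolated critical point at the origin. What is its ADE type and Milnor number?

The Hessian of f at 0 is [[0, 0], [0, 0]] with rank 0, so corank 2. A Groebner basis of the Jacobian ideal J(f) in C{p,q} is {q^4, p^2}; counting standard monomials gives mu = 8. Corank 2; j^3 = p^3 is a perfect cube, so E-series; the 5-jet and mu = 8 give E_8.

Type E_8, Milnor number mu = 8.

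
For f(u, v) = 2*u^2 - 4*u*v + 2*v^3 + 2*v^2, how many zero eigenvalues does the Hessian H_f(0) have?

1

Hessian at 0 has rank 1.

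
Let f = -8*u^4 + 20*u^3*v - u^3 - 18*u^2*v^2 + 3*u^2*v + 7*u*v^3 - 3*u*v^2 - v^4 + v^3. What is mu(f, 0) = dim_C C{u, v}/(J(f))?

The Hessian of f at 0 is [[0, 0], [0, 0]] with rank 0, so corank 2. A Groebner basis of the Jacobian ideal J(f) in C{u,v} is {3*u^2/4 - 3*u*v/2 + v^4 + v^3/4 + 3*v^2/4, u^3 + 9*u^2/4 - 9*u*v/2 - v^3/4 + 9*v^2/4, u^2*v + 7*u^2/4 - 7*u*v/2 - 5*v^3/12 + 7*v^2/4, u^2 + u*v^2 - 2*u*v - 2*v^3/3 + v^2}; counting standard monomials gives mu = 7. Corank 2; j^3 = -(u - v)^3 is a perfect cube, so E-series; the 4-jet and mu = 7 give E_7.

7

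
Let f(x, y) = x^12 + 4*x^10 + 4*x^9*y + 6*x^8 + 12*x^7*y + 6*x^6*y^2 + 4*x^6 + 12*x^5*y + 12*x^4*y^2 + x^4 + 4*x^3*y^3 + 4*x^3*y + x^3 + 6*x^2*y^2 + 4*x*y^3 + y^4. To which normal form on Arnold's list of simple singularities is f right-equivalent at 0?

E_{6}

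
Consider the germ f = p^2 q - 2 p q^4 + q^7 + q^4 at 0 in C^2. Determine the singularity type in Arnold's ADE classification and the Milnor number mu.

The Hessian of f at 0 is [[0, 0], [0, 0]] with rank 0, so corank 2. A Groebner basis of the Jacobian ideal J(f) in C{p,q} is {p^3, p^2/4 + q^3, p*q}; counting standard monomials gives mu = 5. Corank 2; j^3 = p^2*q has shape L^2 M (L != M), so D-series; mu = 5 gives D_5.

Type D_{5}, Milnor number mu = 5.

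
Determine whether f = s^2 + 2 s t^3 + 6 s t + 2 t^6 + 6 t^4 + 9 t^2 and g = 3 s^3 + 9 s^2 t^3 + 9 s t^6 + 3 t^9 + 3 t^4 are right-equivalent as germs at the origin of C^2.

The Hessian of f at 0 is [[2, 6], [6, 18]] with rank 1, so corank 1. A Groebner basis of the Jacobian ideal J(f) in C{s,t} is {s*t^2 - 3*s - 9*t, s + t^3 + 3*t, s^2 + 6*s*t + 9*t^2}; counting standard monomials gives mu = 5. Corank 1: A-series; mu = 5 gives A_5. The Hessian of g at 0 is [[0, 0], [0, 0]] with rank 0, so corank 2. A Groebner basis of the Jacobian ideal J(g) in C{s,t} is {t^3, s^2}; counting standard monomials gives mu = 6. Corank 2; j^3 = 3*s^3 is a perfect cube, so E-series; the 4-jet and mu = 6 give E_6. f is A_5 but g is E_6, hence not right-equivalent.

No.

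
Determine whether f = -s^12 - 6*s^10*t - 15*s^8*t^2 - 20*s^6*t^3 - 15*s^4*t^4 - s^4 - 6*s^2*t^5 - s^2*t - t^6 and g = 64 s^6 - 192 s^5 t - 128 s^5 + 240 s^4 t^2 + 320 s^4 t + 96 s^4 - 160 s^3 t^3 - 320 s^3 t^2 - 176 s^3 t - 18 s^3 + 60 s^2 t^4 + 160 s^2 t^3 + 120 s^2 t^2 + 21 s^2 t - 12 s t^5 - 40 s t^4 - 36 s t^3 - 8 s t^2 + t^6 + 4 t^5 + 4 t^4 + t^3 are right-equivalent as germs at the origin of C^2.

The Hessian of f at 0 is [[0, 0], [0, 0]] with rank 0, so corank 2. A Groebner basis of the Jacobian ideal J(f) in C{s,t} is {s^2/6 + t^5, s^3, s*t}; counting standard monomials gives mu = 7. Corank 2; j^3 = -s^2*t has shape L^2 M (L != M), so D-series; mu = 7 gives D_7. The Hessian of g at 0 is [[0, 0], [0, 0]] with rank 0, so corank 2. A Groebner basis of the Jacobian ideal J(g) in C{s,t} is {7533*s^2/68 - 6723*s*t/136 + t^4 - 123*t^3/68 + 567*t^2/136, s^3 + 21*s^2/34 + s*t/68 - 7*t^3/102 - 5*t^2/68, s^2*t + 9*s^2/17 + 15*s*t/34 - 26*t^3/153 - 7*t^2/34, -9*s^2/34 + s*t^2 + 87*s*t/68 - 127*t^3/306 - 27*t^2/68}; counting standard monomials gives mu = 7. Corank 2; j^3 = -(2*s - t)*(3*s - t)^2 has shape L^2 M (L != M), so D-series; mu = 7 gives D_7. Both have type D_7, hence right-equivalent.

Yes.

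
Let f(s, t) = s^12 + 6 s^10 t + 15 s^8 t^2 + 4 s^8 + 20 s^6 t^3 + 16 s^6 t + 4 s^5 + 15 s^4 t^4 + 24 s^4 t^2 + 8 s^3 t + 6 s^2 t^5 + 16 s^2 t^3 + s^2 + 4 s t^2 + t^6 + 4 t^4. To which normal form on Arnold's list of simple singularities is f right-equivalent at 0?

A5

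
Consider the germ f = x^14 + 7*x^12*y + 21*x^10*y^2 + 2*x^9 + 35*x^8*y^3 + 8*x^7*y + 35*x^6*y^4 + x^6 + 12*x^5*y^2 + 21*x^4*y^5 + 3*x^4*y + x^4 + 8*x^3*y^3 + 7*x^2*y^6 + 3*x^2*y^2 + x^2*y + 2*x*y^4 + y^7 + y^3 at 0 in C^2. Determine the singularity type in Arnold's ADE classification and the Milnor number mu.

Type D4, Milnor number mu = 4.

The Hessian of f at 0 has rank 0. Corank 2; j^3 = y*(x^2 + y^2) splits into three distinct lines over C (the quadratic factor has nonzero discriminant), so D_4.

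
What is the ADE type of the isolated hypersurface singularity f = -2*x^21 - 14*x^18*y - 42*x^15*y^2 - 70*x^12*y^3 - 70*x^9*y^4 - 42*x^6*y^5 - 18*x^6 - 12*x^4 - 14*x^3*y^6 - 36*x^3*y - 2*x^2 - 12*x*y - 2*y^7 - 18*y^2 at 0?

A_6

The Hessian of f at 0 has rank 1. Corank 1: A-series; mu = 6 gives A_6.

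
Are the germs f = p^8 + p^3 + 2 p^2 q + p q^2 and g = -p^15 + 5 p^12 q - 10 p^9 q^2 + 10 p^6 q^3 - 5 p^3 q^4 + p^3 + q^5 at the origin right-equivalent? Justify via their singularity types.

No.

The Hessian of f at 0 has rank 0. Corank 2; j^3 = p*(p + q)^2 has shape L^2 M (L != M), so D-series; mu = 9 gives D_9. The Hessian of g at 0 has rank 0. Corank 2; j^3 = p^3 is a perfect cube, so E-series; the 5-jet and mu = 8 give E_8. f is D_9 but g is E_8, hence not right-equivalent.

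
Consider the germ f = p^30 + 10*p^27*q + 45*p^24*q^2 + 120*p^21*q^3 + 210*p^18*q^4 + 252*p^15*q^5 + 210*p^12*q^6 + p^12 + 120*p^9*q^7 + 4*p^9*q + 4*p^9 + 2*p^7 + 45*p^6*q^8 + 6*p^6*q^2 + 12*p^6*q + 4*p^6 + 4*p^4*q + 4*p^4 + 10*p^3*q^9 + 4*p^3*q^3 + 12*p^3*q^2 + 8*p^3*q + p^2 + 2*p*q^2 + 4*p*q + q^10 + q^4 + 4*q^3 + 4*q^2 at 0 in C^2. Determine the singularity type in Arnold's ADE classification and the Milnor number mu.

Type A9, Milnor number mu = 9.

The Hessian of f at 0 has rank 1. Corank 1: A-series; mu = 9 gives A_9.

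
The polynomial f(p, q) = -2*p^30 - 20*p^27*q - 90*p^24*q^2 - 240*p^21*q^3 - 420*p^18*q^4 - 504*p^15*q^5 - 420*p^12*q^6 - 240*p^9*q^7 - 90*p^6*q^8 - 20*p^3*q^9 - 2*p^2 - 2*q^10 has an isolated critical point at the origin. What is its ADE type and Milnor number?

The Hessian of f at 0 has rank 1. Corank 1: A-series; mu = 9 gives A_9.

Type A9, Milnor number mu = 9.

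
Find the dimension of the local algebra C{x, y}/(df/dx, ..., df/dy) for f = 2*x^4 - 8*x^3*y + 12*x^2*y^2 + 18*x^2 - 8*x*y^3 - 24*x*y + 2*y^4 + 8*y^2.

The Hessian of f at 0 has rank 1. Corank 1: A-series; mu = 3 gives A_3.

3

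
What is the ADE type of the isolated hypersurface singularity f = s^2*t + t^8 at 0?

D_{9}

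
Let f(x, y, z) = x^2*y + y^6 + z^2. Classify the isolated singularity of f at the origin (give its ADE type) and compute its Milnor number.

The Hessian of f at 0 has rank 1. Corank 2; j^3 = x^2*y has shape L^2 M (L != M), so D-series; mu = 7 gives D_7.

Type D_7, Milnor number mu = 7.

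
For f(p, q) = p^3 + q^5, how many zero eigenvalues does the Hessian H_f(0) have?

2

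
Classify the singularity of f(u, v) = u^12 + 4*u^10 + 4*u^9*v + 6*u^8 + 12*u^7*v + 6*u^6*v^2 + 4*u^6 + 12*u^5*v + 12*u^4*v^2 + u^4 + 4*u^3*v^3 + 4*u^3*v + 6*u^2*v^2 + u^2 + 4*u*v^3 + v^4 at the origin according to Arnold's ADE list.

A_3

The Hessian of f at 0 has rank 1. Corank 1: A-series; mu = 3 gives A_3.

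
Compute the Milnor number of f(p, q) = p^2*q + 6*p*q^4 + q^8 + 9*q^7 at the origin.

9

The Hessian of f at 0 has rank 0. Corank 2; j^3 = p^2*q has shape L^2 M (L != M), so D-series; mu = 9 gives D_9.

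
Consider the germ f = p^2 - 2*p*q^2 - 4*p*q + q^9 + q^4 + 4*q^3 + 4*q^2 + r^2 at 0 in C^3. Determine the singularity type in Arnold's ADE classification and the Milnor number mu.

Type A_8, Milnor number mu = 8.

The Hessian of f at 0 has rank 2. Corank 1: A-series; mu = 8 gives A_8.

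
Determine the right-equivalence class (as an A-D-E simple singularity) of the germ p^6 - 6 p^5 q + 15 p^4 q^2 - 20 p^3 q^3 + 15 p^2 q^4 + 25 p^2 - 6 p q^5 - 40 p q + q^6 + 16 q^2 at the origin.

A_{5}

The Hessian of f at 0 is [[50, -40], [-40, 32]] with rank 1, so corank 1. A Groebner basis of the Jacobian ideal J(f) in C{p,q} is {q^5, p - 4*q/5}; counting standard monomials gives mu = 5. Corank 1: A-series; mu = 5 gives A_5.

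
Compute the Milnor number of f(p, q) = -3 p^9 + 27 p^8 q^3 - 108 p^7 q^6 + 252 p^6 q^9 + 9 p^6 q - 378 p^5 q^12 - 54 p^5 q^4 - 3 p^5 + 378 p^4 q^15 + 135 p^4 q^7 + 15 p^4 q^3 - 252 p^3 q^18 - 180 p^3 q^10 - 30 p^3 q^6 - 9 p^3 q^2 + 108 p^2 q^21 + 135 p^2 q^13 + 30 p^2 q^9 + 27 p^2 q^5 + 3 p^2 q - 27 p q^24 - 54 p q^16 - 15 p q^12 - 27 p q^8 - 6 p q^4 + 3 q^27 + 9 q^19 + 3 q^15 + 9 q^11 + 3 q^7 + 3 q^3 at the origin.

4

The Hessian of f at 0 has rank 0. Corank 2; j^3 = 3*q*(p^2 + q^2) splits into three distinct lines over C (the quadratic factor has nonzero discriminant), so D_4.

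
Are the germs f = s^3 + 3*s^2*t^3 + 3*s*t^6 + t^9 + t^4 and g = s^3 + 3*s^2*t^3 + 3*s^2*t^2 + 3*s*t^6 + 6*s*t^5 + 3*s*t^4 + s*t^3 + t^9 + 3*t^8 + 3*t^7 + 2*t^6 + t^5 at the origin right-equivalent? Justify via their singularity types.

No.

The Hessian of f at 0 has rank 0. Corank 2; j^3 = s^3 is a perfect cube, so E-series; the 4-jet and mu = 6 give E_6. The Hessian of g at 0 has rank 0. Corank 2; j^3 = s^3 is a perfect cube, so E-series; the 4-jet and mu = 7 give E_7. f is E_6 but g is E_7, hence not right-equivalent.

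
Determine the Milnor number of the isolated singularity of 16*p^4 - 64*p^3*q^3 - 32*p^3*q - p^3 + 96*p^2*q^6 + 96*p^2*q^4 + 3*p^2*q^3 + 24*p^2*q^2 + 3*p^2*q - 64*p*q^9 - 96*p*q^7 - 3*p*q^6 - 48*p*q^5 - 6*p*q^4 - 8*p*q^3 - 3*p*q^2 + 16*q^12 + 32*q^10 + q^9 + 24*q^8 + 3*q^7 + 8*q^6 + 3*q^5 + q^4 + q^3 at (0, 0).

6

The Hessian of f at 0 has rank 0. Corank 2; j^3 = -(p - q)^3 is a perfect cube, so E-series; the 4-jet and mu = 6 give E_6.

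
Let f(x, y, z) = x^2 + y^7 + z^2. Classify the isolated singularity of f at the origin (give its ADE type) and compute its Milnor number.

Type A_6, Milnor number mu = 6.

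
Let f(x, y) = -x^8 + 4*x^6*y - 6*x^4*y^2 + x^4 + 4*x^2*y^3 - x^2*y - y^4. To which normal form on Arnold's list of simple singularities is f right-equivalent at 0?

D5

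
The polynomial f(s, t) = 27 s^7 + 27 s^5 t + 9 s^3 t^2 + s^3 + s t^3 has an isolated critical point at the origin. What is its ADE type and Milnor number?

Type E_{7}, Milnor number mu = 7.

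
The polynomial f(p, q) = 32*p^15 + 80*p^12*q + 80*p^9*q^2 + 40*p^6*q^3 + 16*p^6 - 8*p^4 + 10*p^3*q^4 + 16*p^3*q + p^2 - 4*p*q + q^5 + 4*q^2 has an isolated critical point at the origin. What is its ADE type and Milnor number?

The Hessian of f at 0 is [[2, -4], [-4, 8]] with rank 1, so corank 1. A Groebner basis of the Jacobian ideal J(f) in C{p,q} is {-p/32 + q^3 + q/16, p^2 - 4*q^2, p*q - 2*q^2}; counting standard monomials gives mu = 4. Corank 1: A-series; mu = 4 gives A_4.

Type A4, Milnor number mu = 4.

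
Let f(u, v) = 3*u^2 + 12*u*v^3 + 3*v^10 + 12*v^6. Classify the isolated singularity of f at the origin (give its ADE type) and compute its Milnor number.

Type A9, Milnor number mu = 9.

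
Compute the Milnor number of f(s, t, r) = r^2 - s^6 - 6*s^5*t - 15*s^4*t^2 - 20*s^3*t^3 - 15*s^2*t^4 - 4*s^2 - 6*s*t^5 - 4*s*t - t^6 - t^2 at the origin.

5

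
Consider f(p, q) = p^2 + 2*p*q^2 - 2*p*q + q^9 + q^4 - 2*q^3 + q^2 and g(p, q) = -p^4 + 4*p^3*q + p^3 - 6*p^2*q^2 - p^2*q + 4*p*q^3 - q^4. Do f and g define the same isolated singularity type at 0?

The Hessian of f at 0 is [[2, -2], [-2, 2]] with rank 1, so corank 1. A Groebner basis of the Jacobian ideal J(f) in C{p,q} is {p^4 - 4*p^3*q - 6*p^3 + 10*p^2*q + 5*p^2 - 6*p*q - p + q, p + q^2 - q}; counting standard monomials gives mu = 8. Corank 1: A-series; mu = 8 gives A_8. The Hessian of g at 0 is [[0, 0], [0, 0]] with rank 0, so corank 2. A Groebner basis of the Jacobian ideal J(g) in C{p,q} is {p*q^2, p*q/4 + q^3, p^2 - p*q}; counting standard monomials gives mu = 5. Corank 2; j^3 = p^2*(p - q) has shape L^2 M (L != M), so D-series; mu = 5 gives D_5. f is A_8 but g is D_5, hence not right-equivalent.

No.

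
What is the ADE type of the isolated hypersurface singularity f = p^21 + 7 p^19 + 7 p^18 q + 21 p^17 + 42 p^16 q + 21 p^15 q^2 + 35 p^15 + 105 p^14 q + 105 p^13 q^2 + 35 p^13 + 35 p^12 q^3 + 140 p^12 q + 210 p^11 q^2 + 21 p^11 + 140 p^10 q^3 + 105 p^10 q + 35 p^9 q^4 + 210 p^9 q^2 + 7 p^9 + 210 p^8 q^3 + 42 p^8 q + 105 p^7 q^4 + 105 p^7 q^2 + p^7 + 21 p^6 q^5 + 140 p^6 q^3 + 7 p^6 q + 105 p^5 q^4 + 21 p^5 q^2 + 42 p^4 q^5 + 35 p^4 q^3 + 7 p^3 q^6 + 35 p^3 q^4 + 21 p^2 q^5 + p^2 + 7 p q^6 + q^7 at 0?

The Hessian of f at 0 has rank 1. Corank 1: A-series; mu = 6 gives A_6.

A_{6}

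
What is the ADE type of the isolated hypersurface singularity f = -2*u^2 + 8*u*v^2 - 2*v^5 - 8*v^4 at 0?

A4

The Hessian of f at 0 is [[-4, 0], [0, 0]] with rank 1, so corank 1. A Groebner basis of the Jacobian ideal J(f) in C{u,v} is {u^2, -u/2 + v^2}; counting standard monomials gives mu = 4. Corank 1: A-series; mu = 4 gives A_4.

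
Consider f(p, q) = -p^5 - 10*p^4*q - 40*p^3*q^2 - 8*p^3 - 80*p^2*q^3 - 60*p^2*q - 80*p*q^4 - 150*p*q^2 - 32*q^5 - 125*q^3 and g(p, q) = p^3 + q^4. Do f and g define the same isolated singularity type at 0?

No.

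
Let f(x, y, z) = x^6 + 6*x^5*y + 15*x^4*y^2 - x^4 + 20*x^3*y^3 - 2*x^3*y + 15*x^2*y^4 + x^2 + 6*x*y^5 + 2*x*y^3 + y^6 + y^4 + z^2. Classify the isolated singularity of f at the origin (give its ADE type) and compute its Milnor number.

Type A_3, Milnor number mu = 3.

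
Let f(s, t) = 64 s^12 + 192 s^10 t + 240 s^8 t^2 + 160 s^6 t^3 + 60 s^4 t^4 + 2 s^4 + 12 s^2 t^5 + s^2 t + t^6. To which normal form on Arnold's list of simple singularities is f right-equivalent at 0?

The Hessian of f at 0 has rank 0. Corank 2; j^3 = s^2*t has shape L^2 M (L != M), so D-series; mu = 7 gives D_7.

D7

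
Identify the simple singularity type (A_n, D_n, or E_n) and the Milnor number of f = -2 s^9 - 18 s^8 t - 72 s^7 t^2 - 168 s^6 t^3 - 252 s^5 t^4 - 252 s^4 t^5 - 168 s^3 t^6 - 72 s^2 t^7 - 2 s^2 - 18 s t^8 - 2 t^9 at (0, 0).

The Hessian of f at 0 has rank 1. Corank 1: A-series; mu = 8 gives A_8.

Type A8, Milnor number mu = 8.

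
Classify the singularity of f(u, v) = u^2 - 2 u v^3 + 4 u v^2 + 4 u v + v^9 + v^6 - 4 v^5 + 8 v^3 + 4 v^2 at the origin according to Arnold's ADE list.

The Hessian of f at 0 is [[2, 4], [4, 8]] with rank 1, so corank 1. A Groebner basis of the Jacobian ideal J(f) in C{u,v} is {u^2*v^2 + 4*u^2*v + 16*u^2 + 56*u*v^2 + 76*u*v + 120*u + 328*v^2 + 240*v, u^3 - 6*u^2*v - 40*u^2 - 148*u*v^2 - 224*u*v - 392*u - 1072*v^2 - 784*v, -u + v^3 - 2*v^2 - 2*v}; counting standard monomials gives mu = 8. Corank 1: A-series; mu = 8 gives A_8.

A_8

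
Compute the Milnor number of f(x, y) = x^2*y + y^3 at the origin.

The Hessian of f at 0 has rank 0. Corank 2; j^3 = y*(x^2 + y^2) splits into three distinct lines over C (the quadratic factor has nonzero discriminant), so D_4.

4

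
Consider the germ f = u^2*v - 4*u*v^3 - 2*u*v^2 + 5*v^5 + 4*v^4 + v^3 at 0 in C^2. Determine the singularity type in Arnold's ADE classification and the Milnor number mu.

Type D_6, Milnor number mu = 6.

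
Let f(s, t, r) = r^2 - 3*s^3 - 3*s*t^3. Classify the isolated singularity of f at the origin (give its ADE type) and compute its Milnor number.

The Hessian of f at 0 is [[0, 0, 0], [0, 0, 0], [0, 0, 2]] with rank 1, so corank 2. A Groebner basis of the Jacobian ideal J(f) in C{s,t,r} is {s^3, s*t^2, 3*s^2 + t^3, r}; counting standard monomials gives mu = 7. Corank 2; j^3 = -3*s^3 is a perfect cube, so E-series; the 4-jet and mu = 7 give E_7.

Type E_{7}, Milnor number mu = 7.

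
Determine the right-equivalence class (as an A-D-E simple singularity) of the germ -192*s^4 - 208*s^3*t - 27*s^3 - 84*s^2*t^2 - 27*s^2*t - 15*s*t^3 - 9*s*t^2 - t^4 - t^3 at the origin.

The Hessian of f at 0 has rank 0. Corank 2; j^3 = -(3*s + t)^3 is a perfect cube, so E-series; the 4-jet and mu = 7 give E_7.

E_7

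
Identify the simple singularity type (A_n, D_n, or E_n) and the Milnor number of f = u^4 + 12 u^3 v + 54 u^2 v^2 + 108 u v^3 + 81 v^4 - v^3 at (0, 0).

The Hessian of f at 0 is [[0, 0], [0, 0]] with rank 0, so corank 2. A Groebner basis of the Jacobian ideal J(f) in C{u,v} is {u^3 + 9*u^2*v, v^2}; counting standard monomials gives mu = 6. Corank 2; j^3 = -v^3 is a perfect cube, so E-series; the 4-jet and mu = 6 give E_6.

Type E_{6}, Milnor number mu = 6.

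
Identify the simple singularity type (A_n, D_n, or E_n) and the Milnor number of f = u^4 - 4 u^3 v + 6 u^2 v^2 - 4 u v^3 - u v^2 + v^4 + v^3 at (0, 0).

Type D_{5}, Milnor number mu = 5.

The Hessian of f at 0 is [[0, 0], [0, 0]] with rank 0, so corank 2. A Groebner basis of the Jacobian ideal J(f) in C{u,v} is {u^3 - v^2/4, v^3, u*v - v^2}; counting standard monomials gives mu = 5. Corank 2; j^3 = -v^2*(u - v) has shape L^2 M (L != M), so D-series; mu = 5 gives D_5.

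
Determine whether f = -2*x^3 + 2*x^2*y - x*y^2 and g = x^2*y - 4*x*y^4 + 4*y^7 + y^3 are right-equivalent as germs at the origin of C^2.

Yes.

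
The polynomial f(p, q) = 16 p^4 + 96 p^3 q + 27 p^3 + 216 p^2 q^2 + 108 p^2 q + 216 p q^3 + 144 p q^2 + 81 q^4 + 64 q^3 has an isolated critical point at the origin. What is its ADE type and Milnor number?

Type E_{6}, Milnor number mu = 6.

The Hessian of f at 0 is [[0, 0], [0, 0]] with rank 0, so corank 2. A Groebner basis of the Jacobian ideal J(f) in C{p,q} is {q^4, p*q^2 + 25*q^3/18, p^2 + 8*p*q/3 + 16*q^2/9}; counting standard monomials gives mu = 6. Corank 2; j^3 = (3*p + 4*q)^3 is a perfect cube, so E-series; the 4-jet and mu = 6 give E_6.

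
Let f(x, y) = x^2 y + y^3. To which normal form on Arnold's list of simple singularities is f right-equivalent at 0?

The Hessian of f at 0 has rank 0. Corank 2; j^3 = y*(x^2 + y^2) splits into three distinct lines over C (the quadratic factor has nonzero discriminant), so D_4.

D_{4}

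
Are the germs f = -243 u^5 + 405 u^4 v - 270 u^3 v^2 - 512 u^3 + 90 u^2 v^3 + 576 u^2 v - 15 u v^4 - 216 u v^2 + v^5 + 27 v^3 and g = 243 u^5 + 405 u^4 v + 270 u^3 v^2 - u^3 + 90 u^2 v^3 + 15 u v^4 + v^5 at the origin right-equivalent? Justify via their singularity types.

Yes.

The Hessian of f at 0 has rank 0. Corank 2; j^3 = -(8*u - 3*v)^3 is a perfect cube, so E-series; the 5-jet and mu = 8 give E_8. The Hessian of g at 0 has rank 0. Corank 2; j^3 = -u^3 is a perfect cube, so E-series; the 5-jet and mu = 8 give E_8. Both have type E_8, hence right-equivalent.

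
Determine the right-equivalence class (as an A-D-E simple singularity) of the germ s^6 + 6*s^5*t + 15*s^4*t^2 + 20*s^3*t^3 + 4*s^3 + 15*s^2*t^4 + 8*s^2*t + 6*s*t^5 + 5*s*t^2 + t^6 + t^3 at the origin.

D_7

The Hessian of f at 0 has rank 0. Corank 2; j^3 = (s + t)*(2*s + t)^2 has shape L^2 M (L != M), so D-series; mu = 7 gives D_7.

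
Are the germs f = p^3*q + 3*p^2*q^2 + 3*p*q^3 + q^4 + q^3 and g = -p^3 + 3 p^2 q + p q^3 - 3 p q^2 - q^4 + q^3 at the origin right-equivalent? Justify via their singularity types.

The Hessian of f at 0 is [[0, 0], [0, 0]] with rank 0, so corank 2. A Groebner basis of the Jacobian ideal J(f) in C{p,q} is {p^3 - 3*p*q^2 + 3*q^2, p^2*q + 2*p*q^2, q^3}; counting standard monomials gives mu = 7. Corank 2; j^3 = q^3 is a perfect cube, so E-series; the 4-jet and mu = 7 give E_7. The Hessian of g at 0 is [[0, 0], [0, 0]] with rank 0, so corank 2. A Groebner basis of the Jacobian ideal J(g) in C{p,q} is {p^3 - 3*p^2*q + 6*p^2 - 12*p*q + 6*q^2, -3*p^2 + p*q^2 + 6*p*q - 3*q^2, -3*p^2 + 6*p*q + q^3 - 3*q^2}; counting standard monomials gives mu = 7. Corank 2; j^3 = -(p - q)^3 is a perfect cube, so E-series; the 4-jet and mu = 7 give E_7. Both have type E_7, hence right-equivalent.

Yes.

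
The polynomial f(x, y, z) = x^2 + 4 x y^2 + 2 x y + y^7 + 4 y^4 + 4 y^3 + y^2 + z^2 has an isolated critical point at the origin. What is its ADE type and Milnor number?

Type A6, Milnor number mu = 6.

The Hessian of f at 0 is [[2, 2, 0], [2, 2, 0], [0, 0, 2]] with rank 2, so corank 1. A Groebner basis of the Jacobian ideal J(f) in C{x,y,z} is {x^3 + 3*x^2*y - 3*x^2/2 - 2*x*y + x/4 + y/4, x/2 + y^2 + y/2, z}; counting standard monomials gives mu = 6. Corank 1: A-series; mu = 6 gives A_6.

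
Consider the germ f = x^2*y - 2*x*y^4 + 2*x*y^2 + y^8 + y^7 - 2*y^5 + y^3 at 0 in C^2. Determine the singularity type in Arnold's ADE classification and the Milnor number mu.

Type D_9, Milnor number mu = 9.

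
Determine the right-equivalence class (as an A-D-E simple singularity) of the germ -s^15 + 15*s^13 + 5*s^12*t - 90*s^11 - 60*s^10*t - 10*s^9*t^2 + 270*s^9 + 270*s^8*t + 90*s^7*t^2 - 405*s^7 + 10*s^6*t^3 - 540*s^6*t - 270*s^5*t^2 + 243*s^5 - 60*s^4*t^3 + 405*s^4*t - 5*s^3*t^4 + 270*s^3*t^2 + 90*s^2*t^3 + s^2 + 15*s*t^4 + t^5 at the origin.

A4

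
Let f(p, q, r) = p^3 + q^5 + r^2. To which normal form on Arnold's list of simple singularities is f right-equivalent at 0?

E_8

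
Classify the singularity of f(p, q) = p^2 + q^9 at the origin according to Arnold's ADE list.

The Hessian of f at 0 has rank 1. Corank 1: A-series; mu = 8 gives A_8.

A_8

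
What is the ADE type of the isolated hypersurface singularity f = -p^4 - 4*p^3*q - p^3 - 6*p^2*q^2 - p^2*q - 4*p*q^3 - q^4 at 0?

D_{5}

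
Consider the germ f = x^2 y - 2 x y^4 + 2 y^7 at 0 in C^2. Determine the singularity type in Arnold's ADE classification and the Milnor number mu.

The Hessian of f at 0 has rank 0. Corank 2; j^3 = x^2*y has shape L^2 M (L != M), so D-series; mu = 8 gives D_8.

Type D_{8}, Milnor number mu = 8.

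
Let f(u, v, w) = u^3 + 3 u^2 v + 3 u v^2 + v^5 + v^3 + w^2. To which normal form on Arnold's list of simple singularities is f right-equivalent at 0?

The Hessian of f at 0 is [[0, 0, 0], [0, 0, 0], [0, 0, 2]] with rank 1, so corank 2. A Groebner basis of the Jacobian ideal J(f) in C{u,v,w} is {v^4, u^2 + 2*u*v + v^2, w}; counting standard monomials gives mu = 8. Corank 2; j^3 = (u + v)^3 is a perfect cube, so E-series; the 5-jet and mu = 8 give E_8.

E8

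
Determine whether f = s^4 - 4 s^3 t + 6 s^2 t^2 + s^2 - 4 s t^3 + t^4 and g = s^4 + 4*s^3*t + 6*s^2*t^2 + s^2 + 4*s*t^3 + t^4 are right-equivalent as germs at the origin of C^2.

Yes.

The Hessian of f at 0 is [[2, 0], [0, 0]] with rank 1, so corank 1. A Groebner basis of the Jacobian ideal J(f) in C{s,t} is {t^3, s}; counting standard monomials gives mu = 3. Corank 1: A-series; mu = 3 gives A_3. The Hessian of g at 0 is [[2, 0], [0, 0]] with rank 1, so corank 1. A Groebner basis of the Jacobian ideal J(g) in C{s,t} is {t^3, s}; counting standard monomials gives mu = 3. Corank 1: A-series; mu = 3 gives A_3. Both have type A_3, hence right-equivalent.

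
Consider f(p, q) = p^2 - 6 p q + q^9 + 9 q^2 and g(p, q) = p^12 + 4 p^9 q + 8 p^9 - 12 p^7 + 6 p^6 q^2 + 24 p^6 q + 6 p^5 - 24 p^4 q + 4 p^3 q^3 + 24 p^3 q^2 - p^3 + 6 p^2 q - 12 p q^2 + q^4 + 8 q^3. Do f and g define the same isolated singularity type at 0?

The Hessian of f at 0 has rank 1. Corank 1: A-series; mu = 8 gives A_8. The Hessian of g at 0 has rank 0. Corank 2; j^3 = -(p - 2*q)^3 is a perfect cube, so E-series; the 4-jet and mu = 6 give E_6. f is A_8 but g is E_6, hence not right-equivalent.

No.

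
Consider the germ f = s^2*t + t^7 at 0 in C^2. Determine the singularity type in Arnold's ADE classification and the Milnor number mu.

The Hessian of f at 0 has rank 0. Corank 2; j^3 = s^2*t has shape L^2 M (L != M), so D-series; mu = 8 gives D_8.

Type D8, Milnor number mu = 8.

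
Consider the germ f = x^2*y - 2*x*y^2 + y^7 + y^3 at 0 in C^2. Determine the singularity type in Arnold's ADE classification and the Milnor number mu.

Type D_{8}, Milnor number mu = 8.

The Hessian of f at 0 has rank 0. Corank 2; j^3 = y*(x - y)^2 has shape L^2 M (L != M), so D-series; mu = 8 gives D_8.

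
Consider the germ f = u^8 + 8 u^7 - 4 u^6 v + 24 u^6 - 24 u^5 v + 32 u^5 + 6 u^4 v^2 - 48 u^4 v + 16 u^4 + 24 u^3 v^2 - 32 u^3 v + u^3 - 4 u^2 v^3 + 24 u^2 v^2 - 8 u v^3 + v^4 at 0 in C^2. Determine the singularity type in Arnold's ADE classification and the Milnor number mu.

Type E6, Milnor number mu = 6.

The Hessian of f at 0 is [[0, 0], [0, 0]] with rank 0, so corank 2. A Groebner basis of the Jacobian ideal J(f) in C{u,v} is {v^4, u*v^2 - v^3/6, u^2}; counting standard monomials gives mu = 6. Corank 2; j^3 = u^3 is a perfect cube, so E-series; the 4-jet and mu = 6 give E_6.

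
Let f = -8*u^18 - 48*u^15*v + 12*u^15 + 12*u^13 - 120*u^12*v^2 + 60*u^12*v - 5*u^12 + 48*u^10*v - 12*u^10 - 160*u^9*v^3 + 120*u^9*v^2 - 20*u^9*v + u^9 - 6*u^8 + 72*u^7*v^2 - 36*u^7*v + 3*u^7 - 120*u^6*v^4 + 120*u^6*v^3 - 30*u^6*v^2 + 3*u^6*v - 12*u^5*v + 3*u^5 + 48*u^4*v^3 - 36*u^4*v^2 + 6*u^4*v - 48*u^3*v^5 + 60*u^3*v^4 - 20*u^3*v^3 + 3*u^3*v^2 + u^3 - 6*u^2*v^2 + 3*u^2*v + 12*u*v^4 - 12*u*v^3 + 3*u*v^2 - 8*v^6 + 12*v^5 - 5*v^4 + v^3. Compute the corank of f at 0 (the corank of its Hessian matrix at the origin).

2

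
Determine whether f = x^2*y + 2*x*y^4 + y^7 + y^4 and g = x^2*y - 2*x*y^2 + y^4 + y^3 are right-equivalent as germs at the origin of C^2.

Yes.

The Hessian of f at 0 has rank 0. Corank 2; j^3 = x^2*y has shape L^2 M (L != M), so D-series; mu = 5 gives D_5. The Hessian of g at 0 has rank 0. Corank 2; j^3 = y*(x - y)^2 has shape L^2 M (L != M), so D-series; mu = 5 gives D_5. Both have type D_5, hence right-equivalent.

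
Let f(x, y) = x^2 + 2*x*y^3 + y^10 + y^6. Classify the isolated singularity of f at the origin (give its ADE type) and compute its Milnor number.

The Hessian of f at 0 is [[2, 0], [0, 0]] with rank 1, so corank 1. A Groebner basis of the Jacobian ideal J(f) in C{x,y} is {x^3, x + y^3}; counting standard monomials gives mu = 9. Corank 1: A-series; mu = 9 gives A_9.

Type A_9, Milnor number mu = 9.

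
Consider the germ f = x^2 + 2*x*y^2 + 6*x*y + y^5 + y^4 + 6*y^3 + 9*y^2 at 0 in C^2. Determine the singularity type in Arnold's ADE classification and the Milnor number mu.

Type A4, Milnor number mu = 4.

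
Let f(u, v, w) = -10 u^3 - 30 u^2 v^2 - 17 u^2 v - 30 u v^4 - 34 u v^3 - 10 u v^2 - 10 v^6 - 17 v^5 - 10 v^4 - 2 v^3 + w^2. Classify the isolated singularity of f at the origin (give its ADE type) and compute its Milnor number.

Type D_4, Milnor number mu = 4.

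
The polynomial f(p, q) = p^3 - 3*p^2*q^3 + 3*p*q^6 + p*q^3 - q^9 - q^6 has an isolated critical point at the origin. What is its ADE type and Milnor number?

Type E7, Milnor number mu = 7.

The Hessian of f at 0 has rank 0. Corank 2; j^3 = p^3 is a perfect cube, so E-series; the 4-jet and mu = 7 give E_7.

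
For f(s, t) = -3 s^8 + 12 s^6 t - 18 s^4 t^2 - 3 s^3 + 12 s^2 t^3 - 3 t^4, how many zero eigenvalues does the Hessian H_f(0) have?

2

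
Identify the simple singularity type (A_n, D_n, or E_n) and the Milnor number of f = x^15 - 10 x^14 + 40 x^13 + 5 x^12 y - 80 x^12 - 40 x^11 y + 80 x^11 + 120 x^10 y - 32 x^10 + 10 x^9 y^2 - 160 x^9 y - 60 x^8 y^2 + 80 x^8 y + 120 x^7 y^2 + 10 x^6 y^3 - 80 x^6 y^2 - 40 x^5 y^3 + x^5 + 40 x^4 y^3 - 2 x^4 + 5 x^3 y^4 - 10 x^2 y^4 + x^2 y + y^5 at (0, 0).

The Hessian of f at 0 has rank 0. Corank 2; j^3 = x^2*y has shape L^2 M (L != M), so D-series; mu = 6 gives D_6.

Type D_6, Milnor number mu = 6.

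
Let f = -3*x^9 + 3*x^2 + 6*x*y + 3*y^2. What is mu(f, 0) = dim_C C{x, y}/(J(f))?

8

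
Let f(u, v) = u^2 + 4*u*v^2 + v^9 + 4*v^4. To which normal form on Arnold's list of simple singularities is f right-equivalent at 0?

A8

The Hessian of f at 0 has rank 1. Corank 1: A-series; mu = 8 gives A_8.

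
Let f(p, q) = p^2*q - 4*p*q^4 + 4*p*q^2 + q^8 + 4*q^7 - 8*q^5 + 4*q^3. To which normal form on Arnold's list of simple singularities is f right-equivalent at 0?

D_9

The Hessian of f at 0 has rank 0. Corank 2; j^3 = q*(p + 2*q)^2 has shape L^2 M (L != M), so D-series; mu = 9 gives D_9.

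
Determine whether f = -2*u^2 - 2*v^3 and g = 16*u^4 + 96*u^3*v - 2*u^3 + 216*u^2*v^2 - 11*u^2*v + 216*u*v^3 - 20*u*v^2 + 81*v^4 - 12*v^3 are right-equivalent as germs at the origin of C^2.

No.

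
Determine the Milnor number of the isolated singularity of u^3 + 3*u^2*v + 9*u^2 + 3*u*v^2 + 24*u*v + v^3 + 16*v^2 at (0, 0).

2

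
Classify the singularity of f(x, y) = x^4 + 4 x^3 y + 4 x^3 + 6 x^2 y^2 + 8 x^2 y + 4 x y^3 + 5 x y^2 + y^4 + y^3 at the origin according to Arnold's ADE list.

D5

The Hessian of f at 0 has rank 0. Corank 2; j^3 = (x + y)*(2*x + y)^2 has shape L^2 M (L != M), so D-series; mu = 5 gives D_5.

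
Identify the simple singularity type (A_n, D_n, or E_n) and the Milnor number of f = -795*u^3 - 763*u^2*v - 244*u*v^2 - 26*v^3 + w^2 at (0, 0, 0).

Type D_{4}, Milnor number mu = 4.

The Hessian of f at 0 is [[0, 0, 0], [0, 0, 0], [0, 0, 2]] with rank 1, so corank 2. A Groebner basis of the Jacobian ideal J(f) in C{u,v,w} is {v^3, u^2 - 22*v^2/229, u*v + 71*v^2/229, w}; counting standard monomials gives mu = 4. Corank 2; j^3 = -(3*u + v)*(265*u^2 + 166*u*v + 26*v^2) splits into three distinct lines over C (the quadratic factor has nonzero discriminant), so D_4.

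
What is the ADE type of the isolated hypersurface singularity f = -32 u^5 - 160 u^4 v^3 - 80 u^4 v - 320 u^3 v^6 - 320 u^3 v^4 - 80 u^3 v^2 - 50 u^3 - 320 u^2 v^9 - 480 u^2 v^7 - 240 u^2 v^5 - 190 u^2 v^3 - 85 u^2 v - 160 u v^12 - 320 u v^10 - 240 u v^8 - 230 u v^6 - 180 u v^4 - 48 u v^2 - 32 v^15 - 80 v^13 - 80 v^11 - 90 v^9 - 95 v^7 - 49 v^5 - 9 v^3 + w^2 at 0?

The Hessian of f at 0 has rank 1. Corank 2; j^3 = -(2*u + v)*(5*u + 3*v)^2 has shape L^2 M (L != M), so D-series; mu = 6 gives D_6.

D_6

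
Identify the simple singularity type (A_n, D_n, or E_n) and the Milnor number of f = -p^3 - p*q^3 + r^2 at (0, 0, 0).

Type E_{7}, Milnor number mu = 7.

The Hessian of f at 0 is [[0, 0, 0], [0, 0, 0], [0, 0, 2]] with rank 1, so corank 2. A Groebner basis of the Jacobian ideal J(f) in C{p,q,r} is {p^3, p*q^2, 3*p^2 + q^3, r}; counting standard monomials gives mu = 7. Corank 2; j^3 = -p^3 is a perfect cube, so E-series; the 4-jet and mu = 7 give E_7.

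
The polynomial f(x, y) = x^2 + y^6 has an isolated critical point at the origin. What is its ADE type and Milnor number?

Type A_5, Milnor number mu = 5.

The Hessian of f at 0 is [[2, 0], [0, 0]] with rank 1, so corank 1. A Groebner basis of the Jacobian ideal J(f) in C{x,y} is {y^5, x}; counting standard monomials gives mu = 5. Corank 1: A-series; mu = 5 gives A_5.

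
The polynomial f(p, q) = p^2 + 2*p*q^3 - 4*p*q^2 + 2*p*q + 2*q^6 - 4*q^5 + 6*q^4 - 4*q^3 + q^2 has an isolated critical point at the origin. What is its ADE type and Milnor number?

Type A_{5}, Milnor number mu = 5.

The Hessian of f at 0 has rank 1. Corank 1: A-series; mu = 5 gives A_5.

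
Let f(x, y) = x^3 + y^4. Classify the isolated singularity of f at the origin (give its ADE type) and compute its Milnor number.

Type E_{6}, Milnor number mu = 6.

The Hessian of f at 0 has rank 0. Corank 2; j^3 = x^3 is a perfect cube, so E-series; the 4-jet and mu = 6 give E_6.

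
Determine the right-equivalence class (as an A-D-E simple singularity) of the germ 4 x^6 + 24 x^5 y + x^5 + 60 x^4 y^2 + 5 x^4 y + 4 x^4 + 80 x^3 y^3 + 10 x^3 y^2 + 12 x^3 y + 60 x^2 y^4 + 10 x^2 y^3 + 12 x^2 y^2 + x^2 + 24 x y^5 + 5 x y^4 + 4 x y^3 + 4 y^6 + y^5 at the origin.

The Hessian of f at 0 is [[2, 0], [0, 0]] with rank 1, so corank 1. A Groebner basis of the Jacobian ideal J(f) in C{x,y} is {x/2 + y^3, x^2, x*y}; counting standard monomials gives mu = 4. Corank 1: A-series; mu = 4 gives A_4.

A_{4}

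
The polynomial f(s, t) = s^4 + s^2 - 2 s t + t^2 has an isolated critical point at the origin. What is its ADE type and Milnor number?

Type A3, Milnor number mu = 3.

The Hessian of f at 0 has rank 1. Corank 1: A-series; mu = 3 gives A_3.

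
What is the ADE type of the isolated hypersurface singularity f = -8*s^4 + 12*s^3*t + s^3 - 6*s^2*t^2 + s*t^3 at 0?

The Hessian of f at 0 has rank 0. Corank 2; j^3 = s^3 is a perfect cube, so E-series; the 4-jet and mu = 7 give E_7.

E_{7}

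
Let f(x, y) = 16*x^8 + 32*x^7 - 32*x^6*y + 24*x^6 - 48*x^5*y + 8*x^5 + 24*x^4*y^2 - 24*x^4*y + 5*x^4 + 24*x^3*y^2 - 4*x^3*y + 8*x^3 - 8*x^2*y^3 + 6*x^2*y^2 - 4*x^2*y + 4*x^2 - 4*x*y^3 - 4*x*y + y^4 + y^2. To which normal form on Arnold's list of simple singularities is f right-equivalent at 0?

A_{3}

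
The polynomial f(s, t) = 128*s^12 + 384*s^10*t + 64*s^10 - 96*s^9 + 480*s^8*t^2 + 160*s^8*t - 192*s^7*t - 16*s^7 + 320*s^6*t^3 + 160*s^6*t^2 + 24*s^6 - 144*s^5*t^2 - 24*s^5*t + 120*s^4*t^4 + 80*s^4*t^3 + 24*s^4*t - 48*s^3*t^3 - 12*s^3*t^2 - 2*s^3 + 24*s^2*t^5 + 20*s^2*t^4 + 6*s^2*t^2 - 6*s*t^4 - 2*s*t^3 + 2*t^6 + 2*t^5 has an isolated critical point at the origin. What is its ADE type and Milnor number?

Type E7, Milnor number mu = 7.

The Hessian of f at 0 has rank 0. Corank 2; j^3 = -2*s^3 is a perfect cube, so E-series; the 4-jet and mu = 7 give E_7.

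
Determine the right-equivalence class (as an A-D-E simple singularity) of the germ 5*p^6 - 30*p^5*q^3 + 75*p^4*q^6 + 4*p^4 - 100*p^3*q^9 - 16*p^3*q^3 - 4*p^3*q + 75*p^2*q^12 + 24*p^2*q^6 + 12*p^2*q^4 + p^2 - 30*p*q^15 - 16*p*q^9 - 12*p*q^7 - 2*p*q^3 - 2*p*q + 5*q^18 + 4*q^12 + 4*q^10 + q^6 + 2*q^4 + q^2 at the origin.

The Hessian of f at 0 is [[2, -2], [-2, 2]] with rank 1, so corank 1. A Groebner basis of the Jacobian ideal J(f) in C{p,q} is {p*q^2 + p - q, p + q^3 - q, p^2 - 2*p*q + q^2}; counting standard monomials gives mu = 5. Corank 1: A-series; mu = 5 gives A_5.

A5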